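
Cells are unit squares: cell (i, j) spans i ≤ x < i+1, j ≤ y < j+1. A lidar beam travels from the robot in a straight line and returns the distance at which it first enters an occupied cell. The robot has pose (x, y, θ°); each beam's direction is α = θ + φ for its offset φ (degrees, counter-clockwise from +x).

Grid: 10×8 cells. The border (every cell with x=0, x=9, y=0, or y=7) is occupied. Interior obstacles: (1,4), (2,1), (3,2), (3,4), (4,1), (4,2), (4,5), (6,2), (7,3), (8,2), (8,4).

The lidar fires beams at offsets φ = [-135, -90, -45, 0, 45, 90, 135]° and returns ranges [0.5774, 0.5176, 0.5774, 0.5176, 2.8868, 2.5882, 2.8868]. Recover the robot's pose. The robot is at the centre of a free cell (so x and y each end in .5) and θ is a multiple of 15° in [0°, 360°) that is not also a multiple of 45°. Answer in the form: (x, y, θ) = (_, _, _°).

Enumerate (i+0.5, j+0.5, θ) over the 37 free cells and 16 admissible headings. For each, cast all 7 beams and compare to the given ranges.
  (7.5, 4.5, 150°): beam 1 = 0.5176 ≠ 0.5774 ✗
  (3.5, 3.5, 240°): beam 1 = 0.5176 ≠ 0.5774 ✗
  (7.5, 1.5, 150°): beam 1 = 1.5529 ≠ 0.5774 ✗
  (6.5, 3.5, 120°): beam 1 = 0.5176 ≠ 0.5774 ✗
  …
  (7.5, 4.5, 15°): r_1=0.5774, r_2=0.5176, r_3=0.5774, r_4=0.5176, r_5=2.8868, r_6=2.5882, r_7=2.8868 — all match ✓
No second candidate reproduces the full scan.

(x, y, θ) = (7.5, 4.5, 15°)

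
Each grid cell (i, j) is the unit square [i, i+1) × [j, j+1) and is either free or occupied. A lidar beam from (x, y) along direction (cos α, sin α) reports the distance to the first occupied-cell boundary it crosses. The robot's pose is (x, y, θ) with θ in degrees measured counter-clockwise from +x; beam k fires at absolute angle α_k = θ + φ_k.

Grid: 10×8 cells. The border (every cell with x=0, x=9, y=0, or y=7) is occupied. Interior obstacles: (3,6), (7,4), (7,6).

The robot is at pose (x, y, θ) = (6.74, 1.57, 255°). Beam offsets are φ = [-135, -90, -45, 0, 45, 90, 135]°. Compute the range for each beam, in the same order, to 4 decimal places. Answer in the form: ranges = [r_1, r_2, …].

ranges = [5.4800, 5.9425, 1.1400, 0.5901, 0.6582, 2.2023, 2.6096]

beam 1: φ=-135°, α=120°
  d=(-0.5000,0.8660)  start (6,1)  tX=1.4800 tY=0.4965  stride 1/|dx|=2.0000 1/|dy|=1.1547
    cross y-line → (6,2), t=0.4965
    cross x-line → (5,2), t=1.4800
    cross y-line → (5,3), t=1.6512
    cross y-line → (5,4), t=2.8059
    cross x-line → (4,4), t=3.4800
    cross y-line → (4,5), t=3.9606
    cross y-line → (4,6), t=5.1153
    cross x-line → (3,6), t=5.4800 (wall)
  → r_1 = 5.4800
beam 2: φ=-90°, α=165°
  d=(-0.9659,0.2588)  start (6,1)  tX=0.7661 tY=1.6614  stride 1/|dx|=1.0353 1/|dy|=3.8637
    cross x-line → (5,1), t=0.7661
    cross y-line → (5,2), t=1.6614
    cross x-line → (4,2), t=1.8014
    cross x-line → (3,2), t=2.8367
    cross x-line → (2,2), t=3.8719
    cross x-line → (1,2), t=4.9072
    cross y-line → (1,3), t=5.5251
    cross x-line → (0,3), t=5.9425 (wall)
  → r_2 = 5.9425
beam 3: φ=-45°, α=210°
  d=(-0.8660,-0.5000)  start (6,1)  tX=0.8545 tY=1.1400  stride 1/|dx|=1.1547 1/|dy|=2.0000
    cross x-line → (5,1), t=0.8545
    cross y-line → (5,0), t=1.1400 (wall)
  → r_3 = 1.1400
beam 4: φ=0°, α=255°
  d=(-0.2588,-0.9659)  start (6,1)  tX=2.8591 tY=0.5901  stride 1/|dx|=3.8637 1/|dy|=1.0353
    cross y-line → (6,0), t=0.5901 (wall)
  → r_4 = 0.5901
beam 5: φ=45°, α=300°
  d=(0.5000,-0.8660)  start (6,1)  tX=0.5200 tY=0.6582  stride 1/|dx|=2.0000 1/|dy|=1.1547
    cross x-line → (7,1), t=0.5200
    cross y-line → (7,0), t=0.6582 (wall)
  → r_5 = 0.6582
beam 6: φ=90°, α=345°
  d=(0.9659,-0.2588)  start (6,1)  tX=0.2692 tY=2.2023  stride 1/|dx|=1.0353 1/|dy|=3.8637
    cross x-line → (7,1), t=0.2692
    cross x-line → (8,1), t=1.3044
    cross y-line → (8,0), t=2.2023 (wall)
  → r_6 = 2.2023
beam 7: φ=135°, α=30°
  d=(0.8660,0.5000)  start (6,1)  tX=0.3002 tY=0.8600  stride 1/|dx|=1.1547 1/|dy|=2.0000
    cross x-line → (7,1), t=0.3002
    cross y-line → (7,2), t=0.8600
    cross x-line → (8,2), t=1.4549
    cross x-line → (9,2), t=2.6096 (wall)
  → r_7 = 2.6096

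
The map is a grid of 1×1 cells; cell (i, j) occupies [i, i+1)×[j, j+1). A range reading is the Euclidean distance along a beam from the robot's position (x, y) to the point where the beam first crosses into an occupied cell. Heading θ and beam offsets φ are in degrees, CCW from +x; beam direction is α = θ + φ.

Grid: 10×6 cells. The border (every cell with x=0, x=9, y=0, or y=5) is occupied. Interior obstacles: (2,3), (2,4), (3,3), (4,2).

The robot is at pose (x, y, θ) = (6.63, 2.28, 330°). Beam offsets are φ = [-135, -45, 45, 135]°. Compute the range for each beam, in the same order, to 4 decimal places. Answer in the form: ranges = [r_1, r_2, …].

beam 1: φ=-135°, α=195°
  cosα=-0.9659 sinα=-0.2588 | (6,2) | tMaxX 0.6522 tMaxY 1.0818 | tΔX 1.0353 tΔY 3.8637
    t=0.6522 [x] (5,2)
    t=1.0818 [y] (5,1)
    t=1.6875 [x] (4,1)
    t=2.7228 [x] (3,1)
    t=3.7581 [x] (2,1)
    t=4.7933 [x] (1,1)
    t=4.9455 [y] (1,0) — stop
  → r_1 = 4.9455
beam 2: φ=-45°, α=285°
  cosα=0.2588 sinα=-0.9659 | (6,2) | tMaxX 1.4296 tMaxY 0.2899 | tΔX 3.8637 tΔY 1.0353
    t=0.2899 [y] (6,1)
    t=1.3252 [y] (6,0) — stop
  → r_2 = 1.3252
beam 3: φ=45°, α=15°
  cosα=0.9659 sinα=0.2588 | (6,2) | tMaxX 0.3831 tMaxY 2.7819 | tΔX 1.0353 tΔY 3.8637
    t=0.3831 [x] (7,2)
    t=1.4183 [x] (8,2)
    t=2.4536 [x] (9,2) — stop
  → r_3 = 2.4536
beam 4: φ=135°, α=105°
  cosα=-0.2588 sinα=0.9659 | (6,2) | tMaxX 2.4341 tMaxY 0.7454 | tΔX 3.8637 tΔY 1.0353
    t=0.7454 [y] (6,3)
    t=1.7807 [y] (6,4)
    t=2.4341 [x] (5,4)
    t=2.8160 [y] (5,5) — stop
  → r_4 = 2.8160

ranges = [4.9455, 1.3252, 2.4536, 2.8160]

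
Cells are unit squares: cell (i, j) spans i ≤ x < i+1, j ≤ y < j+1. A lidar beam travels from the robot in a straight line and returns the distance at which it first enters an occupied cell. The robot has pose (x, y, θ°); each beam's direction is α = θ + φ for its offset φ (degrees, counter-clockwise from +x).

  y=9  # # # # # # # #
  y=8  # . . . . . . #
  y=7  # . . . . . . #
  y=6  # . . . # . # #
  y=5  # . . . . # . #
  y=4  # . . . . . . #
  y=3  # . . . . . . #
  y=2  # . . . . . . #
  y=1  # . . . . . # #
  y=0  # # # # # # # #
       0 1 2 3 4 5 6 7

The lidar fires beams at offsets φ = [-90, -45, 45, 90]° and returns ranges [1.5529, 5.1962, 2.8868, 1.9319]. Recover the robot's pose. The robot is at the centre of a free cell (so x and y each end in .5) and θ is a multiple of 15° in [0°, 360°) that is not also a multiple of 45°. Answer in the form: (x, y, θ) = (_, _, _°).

(x, y, θ) = (5.5, 3.5, 195°)

The pose lattice has 44·16 = 704 candidates. Test each by forward raycasting.
  (2.5, 4.5, 165°): beam 1 = 4.6587 ≠ 1.5529 ✗
  (5.5, 7.5, 345°): beam 2 = 1.0000 ≠ 5.1962 ✗
  (4.5, 8.5, 300°): beam 1 = 4.0415 ≠ 1.5529 ✗
  (4.5, 4.5, 30°): beam 1 = 3.0000 ≠ 1.5529 ✗
  (6.5, 7.5, 195°): beam 2 = 3.0000 ≠ 5.1962 ✗
  …
  (5.5, 3.5, 195°): r_1=1.5529, r_2=5.1962, r_3=2.8868, r_4=1.9319 — all match ✓
No second candidate reproduces the full scan.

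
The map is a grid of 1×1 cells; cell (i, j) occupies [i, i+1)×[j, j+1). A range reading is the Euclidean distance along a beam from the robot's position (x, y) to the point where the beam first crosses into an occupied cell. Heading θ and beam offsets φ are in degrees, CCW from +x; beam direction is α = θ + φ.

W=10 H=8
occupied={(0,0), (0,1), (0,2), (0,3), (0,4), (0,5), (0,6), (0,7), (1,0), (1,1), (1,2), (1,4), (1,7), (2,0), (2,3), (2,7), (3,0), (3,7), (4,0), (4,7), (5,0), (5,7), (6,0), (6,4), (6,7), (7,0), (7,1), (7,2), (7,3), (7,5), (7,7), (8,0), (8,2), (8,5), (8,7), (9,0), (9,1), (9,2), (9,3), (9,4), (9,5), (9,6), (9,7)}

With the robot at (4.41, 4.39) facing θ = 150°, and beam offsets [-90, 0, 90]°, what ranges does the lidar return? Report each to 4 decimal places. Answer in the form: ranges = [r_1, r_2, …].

beam 1: φ=-90°, α=60°
  cosα=0.5000 sinα=0.8660 | (4,4) | tMaxX 1.1800 tMaxY 0.7044 | tΔX 2.0000 tΔY 1.1547
    t=0.7044 [y] (4,5)
    t=1.1800 [x] (5,5)
    t=1.8591 [y] (5,6)
    t=3.0138 [y] (5,7) — stop
  → r_1 = 3.0138
beam 2: φ=0°, α=150°
  cosα=-0.8660 sinα=0.5000 | (4,4) | tMaxX 0.4734 tMaxY 1.2200 | tΔX 1.1547 tΔY 2.0000
    t=0.4734 [x] (3,4)
    t=1.2200 [y] (3,5)
    t=1.6281 [x] (2,5)
    t=2.7828 [x] (1,5)
    t=3.2200 [y] (1,6)
    t=3.9375 [x] (0,6) — stop
  → r_2 = 3.9375
beam 3: φ=90°, α=240°
  cosα=-0.5000 sinα=-0.8660 | (4,4) | tMaxX 0.8200 tMaxY 0.4503 | tΔX 2.0000 tΔY 1.1547
    t=0.4503 [y] (4,3)
    t=0.8200 [x] (3,3)
    t=1.6050 [y] (3,2)
    t=2.7597 [y] (3,1)
    t=2.8200 [x] (2,1)
    t=3.9144 [y] (2,0) — stop
  → r_3 = 3.9144

ranges = [3.0138, 3.9375, 3.9144]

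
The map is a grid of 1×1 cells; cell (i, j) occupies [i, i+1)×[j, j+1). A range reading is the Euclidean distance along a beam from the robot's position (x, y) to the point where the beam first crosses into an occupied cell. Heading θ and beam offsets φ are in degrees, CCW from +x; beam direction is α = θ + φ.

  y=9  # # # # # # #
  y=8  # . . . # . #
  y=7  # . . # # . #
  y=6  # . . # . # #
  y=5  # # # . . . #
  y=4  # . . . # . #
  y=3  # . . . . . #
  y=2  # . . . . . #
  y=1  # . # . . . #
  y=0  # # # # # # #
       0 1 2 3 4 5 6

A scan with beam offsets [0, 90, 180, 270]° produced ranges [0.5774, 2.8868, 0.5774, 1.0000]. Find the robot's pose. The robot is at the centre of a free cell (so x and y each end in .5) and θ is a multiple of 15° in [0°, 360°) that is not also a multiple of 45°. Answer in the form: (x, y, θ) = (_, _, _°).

(x, y, θ) = (5.5, 4.5, 30°)

The pose lattice has 31·16 = 496 candidates. Test each by forward raycasting.
  (1.5, 2.5, 105°): beam 1 = 1.9319 ≠ 0.5774 ✗
  (5.5, 1.5, 210°): beam 1 = 1.0000 ≠ 0.5774 ✗
  (3.5, 5.5, 345°): beam 1 = 2.5882 ≠ 0.5774 ✗
  (2.5, 7.5, 105°): beam 1 = 1.5529 ≠ 0.5774 ✗
  …
  (5.5, 4.5, 30°): r_1=0.5774, r_2=2.8868, r_3=0.5774, r_4=1.0000 — all match ✓
Unique over the lattice → pose = (5.5, 4.5, 30°).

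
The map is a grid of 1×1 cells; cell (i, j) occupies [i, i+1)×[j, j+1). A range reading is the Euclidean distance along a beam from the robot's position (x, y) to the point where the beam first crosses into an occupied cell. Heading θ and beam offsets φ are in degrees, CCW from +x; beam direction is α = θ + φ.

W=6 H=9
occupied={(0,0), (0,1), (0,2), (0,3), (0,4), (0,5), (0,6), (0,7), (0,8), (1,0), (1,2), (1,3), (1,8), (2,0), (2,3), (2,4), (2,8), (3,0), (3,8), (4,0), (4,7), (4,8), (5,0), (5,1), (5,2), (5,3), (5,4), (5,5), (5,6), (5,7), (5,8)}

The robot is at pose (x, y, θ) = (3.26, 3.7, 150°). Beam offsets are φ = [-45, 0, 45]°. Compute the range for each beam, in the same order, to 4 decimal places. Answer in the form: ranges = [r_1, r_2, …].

beam 1: φ=-45°, α=105°
  direction (-0.2588, 0.9659); cell (3,3); t to first gridline: x 1.0046, y 0.3106 (then +3.8637 / +1.0353)
    (3,4) via y @ 0.3106
    (2,4) via x @ 1.0046  # hit
  → r_1 = 1.0046
beam 2: φ=0°, α=150°
  direction (-0.8660, 0.5000); cell (3,3); t to first gridline: x 0.3002, y 0.6000 (then +1.1547 / +2.0000)
    (2,3) via x @ 0.3002  # hit
  → r_2 = 0.3002
beam 3: φ=45°, α=195°
  direction (-0.9659, -0.2588); cell (3,3); t to first gridline: x 0.2692, y 2.7046 (then +1.0353 / +3.8637)
    (2,3) via x @ 0.2692  # hit
  → r_3 = 0.2692

ranges = [1.0046, 0.3002, 0.2692]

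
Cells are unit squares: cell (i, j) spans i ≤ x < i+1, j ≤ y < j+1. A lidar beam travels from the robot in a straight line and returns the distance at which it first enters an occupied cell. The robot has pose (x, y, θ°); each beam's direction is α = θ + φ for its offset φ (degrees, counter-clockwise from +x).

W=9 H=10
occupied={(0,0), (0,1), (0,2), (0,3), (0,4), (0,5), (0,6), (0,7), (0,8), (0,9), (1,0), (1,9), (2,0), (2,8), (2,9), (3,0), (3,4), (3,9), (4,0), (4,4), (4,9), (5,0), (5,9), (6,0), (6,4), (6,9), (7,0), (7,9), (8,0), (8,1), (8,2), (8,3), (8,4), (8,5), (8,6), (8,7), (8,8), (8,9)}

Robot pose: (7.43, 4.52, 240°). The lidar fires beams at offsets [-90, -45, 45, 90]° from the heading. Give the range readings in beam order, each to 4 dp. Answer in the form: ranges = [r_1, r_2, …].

beam 1: φ=-90°, α=150°
  cosα=-0.8660 sinα=0.5000 | (7,4) | tMaxX 0.4965 tMaxY 0.9600 | tΔX 1.1547 tΔY 2.0000
    t=0.4965 [x] (6,4) — stop
  → r_1 = 0.4965
beam 2: φ=-45°, α=195°
  cosα=-0.9659 sinα=-0.2588 | (7,4) | tMaxX 0.4452 tMaxY 2.0091 | tΔX 1.0353 tΔY 3.8637
    t=0.4452 [x] (6,4) — stop
  → r_2 = 0.4452
beam 3: φ=45°, α=285°
  cosα=0.2588 sinα=-0.9659 | (7,4) | tMaxX 2.2023 tMaxY 0.5383 | tΔX 3.8637 tΔY 1.0353
    t=0.5383 [y] (7,3)
    t=1.5736 [y] (7,2)
    t=2.2023 [x] (8,2) — stop
  → r_3 = 2.2023
beam 4: φ=90°, α=330°
  cosα=0.8660 sinα=-0.5000 | (7,4) | tMaxX 0.6582 tMaxY 1.0400 | tΔX 1.1547 tΔY 2.0000
    t=0.6582 [x] (8,4) — stop
  → r_4 = 0.6582

ranges = [0.4965, 0.4452, 2.2023, 0.6582]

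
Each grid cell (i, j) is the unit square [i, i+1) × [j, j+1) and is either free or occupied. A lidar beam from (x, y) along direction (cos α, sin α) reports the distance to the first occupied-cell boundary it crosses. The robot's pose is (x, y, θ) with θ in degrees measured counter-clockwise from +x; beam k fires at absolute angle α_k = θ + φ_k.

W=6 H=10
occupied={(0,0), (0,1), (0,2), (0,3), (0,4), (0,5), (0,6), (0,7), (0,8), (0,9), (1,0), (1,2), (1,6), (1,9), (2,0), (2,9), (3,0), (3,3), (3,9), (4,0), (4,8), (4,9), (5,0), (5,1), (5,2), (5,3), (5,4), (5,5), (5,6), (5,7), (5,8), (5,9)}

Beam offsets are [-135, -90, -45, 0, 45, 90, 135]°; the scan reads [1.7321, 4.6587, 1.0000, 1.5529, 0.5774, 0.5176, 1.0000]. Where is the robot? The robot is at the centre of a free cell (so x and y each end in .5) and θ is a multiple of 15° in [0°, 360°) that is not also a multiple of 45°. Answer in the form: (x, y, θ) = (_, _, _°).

(x, y, θ) = (2.5, 1.5, 195°)

Candidates: 28 free-cell centres × 16 headings = 448 poses. Raycast each; keep the one whose scan matches to 4 dp.
  (2.5, 1.5, 150°): beam 1 = 2.5882 ≠ 1.7321 ✗
  (4.5, 3.5, 255°): beam 1 = 6.3509 ≠ 1.7321 ✗
  (4.5, 5.5, 210°): beam 1 = 1.9319 ≠ 1.7321 ✗
  …
  (2.5, 1.5, 195°): r_1=1.7321, r_2=4.6587, r_3=1.0000, r_4=1.5529, r_5=0.5774, r_6=0.5176, r_7=1.0000 — all match ✓
No second candidate reproduces the full scan.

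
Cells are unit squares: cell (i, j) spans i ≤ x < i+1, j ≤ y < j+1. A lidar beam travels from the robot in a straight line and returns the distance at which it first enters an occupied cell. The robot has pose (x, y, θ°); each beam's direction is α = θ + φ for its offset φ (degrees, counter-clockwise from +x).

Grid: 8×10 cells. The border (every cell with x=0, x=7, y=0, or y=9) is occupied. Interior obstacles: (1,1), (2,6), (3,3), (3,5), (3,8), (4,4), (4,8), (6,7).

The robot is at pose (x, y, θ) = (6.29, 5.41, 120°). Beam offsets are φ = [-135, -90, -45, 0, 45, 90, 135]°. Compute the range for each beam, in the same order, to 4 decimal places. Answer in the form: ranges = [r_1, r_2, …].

beam 1: φ=-135°, α=345°
  direction (0.9659, -0.2588); cell (6,5); t to first gridline: x 0.7350, y 1.5841 (then +1.0353 / +3.8637)
    (7,5) via x @ 0.7350  # hit
  → r_1 = 0.7350
beam 2: φ=-90°, α=30°
  direction (0.8660, 0.5000); cell (6,5); t to first gridline: x 0.8198, y 1.1800 (then +1.1547 / +2.0000)
    (7,5) via x @ 0.8198  # hit
  → r_2 = 0.8198
beam 3: φ=-45°, α=75°
  direction (0.2588, 0.9659); cell (6,5); t to first gridline: x 2.7432, y 0.6108 (then +3.8637 / +1.0353)
    (6,6) via y @ 0.6108
    (6,7) via y @ 1.6461  # hit
  → r_3 = 1.6461
beam 4: φ=0°, α=120°
  direction (-0.5000, 0.8660); cell (6,5); t to first gridline: x 0.5800, y 0.6813 (then +2.0000 / +1.1547)
    (5,5) via x @ 0.5800
    (5,6) via y @ 0.6813
    (5,7) via y @ 1.8360
    (4,7) via x @ 2.5800
    (4,8) via y @ 2.9907  # hit
  → r_4 = 2.9907
beam 5: φ=45°, α=165°
  direction (-0.9659, 0.2588); cell (6,5); t to first gridline: x 0.3002, y 2.2796 (then +1.0353 / +3.8637)
    (5,5) via x @ 0.3002
    (4,5) via x @ 1.3355
    (4,6) via y @ 2.2796
    (3,6) via x @ 2.3708
    (2,6) via x @ 3.4061  # hit
  → r_5 = 3.4061
beam 6: φ=90°, α=210°
  direction (-0.8660, -0.5000); cell (6,5); t to first gridline: x 0.3349, y 0.8200 (then +1.1547 / +2.0000)
    (5,5) via x @ 0.3349
    (5,4) via y @ 0.8200
    (4,4) via x @ 1.4896  # hit
  → r_6 = 1.4896
beam 7: φ=135°, α=255°
  direction (-0.2588, -0.9659); cell (6,5); t to first gridline: x 1.1205, y 0.4245 (then +3.8637 / +1.0353)
    (6,4) via y @ 0.4245
    (5,4) via x @ 1.1205
    (5,3) via y @ 1.4597
    (5,2) via y @ 2.4950
    (5,1) via y @ 3.5303
    (5,0) via y @ 4.5656  # hit
  → r_7 = 4.5656

ranges = [0.7350, 0.8198, 1.6461, 2.9907, 3.4061, 1.4896, 4.5656]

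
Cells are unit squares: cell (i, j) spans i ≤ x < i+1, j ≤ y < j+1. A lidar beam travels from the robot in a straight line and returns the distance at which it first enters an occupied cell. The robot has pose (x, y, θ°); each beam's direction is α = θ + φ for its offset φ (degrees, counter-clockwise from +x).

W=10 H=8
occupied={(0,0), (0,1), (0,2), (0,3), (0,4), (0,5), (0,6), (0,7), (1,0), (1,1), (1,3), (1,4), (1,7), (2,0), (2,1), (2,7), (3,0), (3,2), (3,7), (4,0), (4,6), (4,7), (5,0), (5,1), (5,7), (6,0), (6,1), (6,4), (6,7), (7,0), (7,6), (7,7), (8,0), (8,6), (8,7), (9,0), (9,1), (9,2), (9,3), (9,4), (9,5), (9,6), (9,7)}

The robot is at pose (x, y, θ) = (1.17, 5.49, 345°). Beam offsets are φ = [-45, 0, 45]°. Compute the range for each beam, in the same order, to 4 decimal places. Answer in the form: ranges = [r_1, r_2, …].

ranges = [0.5658, 5.0004, 3.0200]

beam 1: φ=-45°, α=300°
  direction (0.5000, -0.8660); cell (1,5); t to first gridline: x 1.6600, y 0.5658 (then +2.0000 / +1.1547)
    (1,4) via y @ 0.5658  # hit
  → r_1 = 0.5658
beam 2: φ=0°, α=345°
  direction (0.9659, -0.2588); cell (1,5); t to first gridline: x 0.8593, y 1.8932 (then +1.0353 / +3.8637)
    (2,5) via x @ 0.8593
    (2,4) via y @ 1.8932
    (3,4) via x @ 1.8946
    (4,4) via x @ 2.9298
    (5,4) via x @ 3.9651
    (6,4) via x @ 5.0004  # hit
  → r_2 = 5.0004
beam 3: φ=45°, α=30°
  direction (0.8660, 0.5000); cell (1,5); t to first gridline: x 0.9584, y 1.0200 (then +1.1547 / +2.0000)
    (2,5) via x @ 0.9584
    (2,6) via y @ 1.0200
    (3,6) via x @ 2.1131
    (3,7) via y @ 3.0200  # hit
  → r_3 = 3.0200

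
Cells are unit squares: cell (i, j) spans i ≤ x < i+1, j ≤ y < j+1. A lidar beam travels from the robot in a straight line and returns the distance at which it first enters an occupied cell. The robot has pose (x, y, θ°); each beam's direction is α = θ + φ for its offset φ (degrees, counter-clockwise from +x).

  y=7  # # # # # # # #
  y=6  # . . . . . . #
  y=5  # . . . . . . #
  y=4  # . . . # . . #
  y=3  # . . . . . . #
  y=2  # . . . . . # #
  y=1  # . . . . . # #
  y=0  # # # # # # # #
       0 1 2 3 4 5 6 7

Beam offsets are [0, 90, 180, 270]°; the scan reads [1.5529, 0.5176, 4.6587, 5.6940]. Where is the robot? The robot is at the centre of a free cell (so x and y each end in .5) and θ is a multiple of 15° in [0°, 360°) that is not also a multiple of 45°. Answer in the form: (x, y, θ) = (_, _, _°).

(x, y, θ) = (1.5, 5.5, 105°)

The pose lattice has 33·16 = 528 candidates. Test each by forward raycasting.
  (6.5, 3.5, 15°): beam 1 = 0.5176 ≠ 1.5529 ✗
  (6.5, 4.5, 210°): beam 1 = 6.3509 ≠ 1.5529 ✗
  (5.5, 3.5, 345°): beam 2 = 3.6235 ≠ 0.5176 ✗
  …
  (1.5, 5.5, 105°): r_1=1.5529, r_2=0.5176, r_3=4.6587, r_4=5.6940 — all match ✓
Unique over the lattice → pose = (1.5, 5.5, 105°).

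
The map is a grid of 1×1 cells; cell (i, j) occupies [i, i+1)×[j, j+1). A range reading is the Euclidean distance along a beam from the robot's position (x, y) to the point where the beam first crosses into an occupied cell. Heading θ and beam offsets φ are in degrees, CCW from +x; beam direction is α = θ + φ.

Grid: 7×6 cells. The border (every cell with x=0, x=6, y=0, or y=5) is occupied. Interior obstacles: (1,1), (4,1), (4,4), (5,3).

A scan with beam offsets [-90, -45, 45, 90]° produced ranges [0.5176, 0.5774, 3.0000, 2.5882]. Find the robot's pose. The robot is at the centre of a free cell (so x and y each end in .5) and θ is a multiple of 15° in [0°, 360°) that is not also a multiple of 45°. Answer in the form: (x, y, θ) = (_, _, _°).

The pose lattice has 16·16 = 256 candidates. Test each by forward raycasting.
  (5.5, 2.5, 300°): beam 1 = 1.0000 ≠ 0.5176 ✗
  (3.5, 1.5, 60°): beam 1 = 0.5774 ≠ 0.5176 ✗
  (4.5, 2.5, 30°): beam 1 = 0.5774 ≠ 0.5176 ✗
  (1.5, 2.5, 285°): beam 3 = 2.8868 ≠ 3.0000 ✗
  (3.5, 3.5, 150°): beam 1 = 1.0000 ≠ 0.5176 ✗
  …
  (1.5, 2.5, 345°): r_1=0.5176, r_2=0.5774, r_3=3.0000, r_4=2.5882 — all match ✓
Unique over the lattice → pose = (1.5, 2.5, 345°).

(x, y, θ) = (1.5, 2.5, 345°)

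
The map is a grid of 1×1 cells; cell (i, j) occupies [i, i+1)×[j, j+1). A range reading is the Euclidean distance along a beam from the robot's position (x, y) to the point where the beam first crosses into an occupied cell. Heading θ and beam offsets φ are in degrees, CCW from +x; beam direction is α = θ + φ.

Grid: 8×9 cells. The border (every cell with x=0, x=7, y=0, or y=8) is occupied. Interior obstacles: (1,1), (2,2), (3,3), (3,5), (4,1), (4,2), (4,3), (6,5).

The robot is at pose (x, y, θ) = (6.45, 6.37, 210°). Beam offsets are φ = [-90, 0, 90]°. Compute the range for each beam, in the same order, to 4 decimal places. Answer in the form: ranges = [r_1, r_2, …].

ranges = [1.8822, 6.2931, 0.4272]

beam 1: φ=-90°, α=120°
  dir = (cos 120°, sin 120°) = (-0.5000, 0.8660); from cell (6,6)
  next x-line at t=0.9000, next y-line at t=0.7275; Δt_x=2.0000, Δt_y=1.1547
    y: enter (6,7) at t=0.7275
    x: enter (5,7) at t=0.9000
    y: enter (5,8) at t=1.8822 ← occupied
  → r_1 = 1.8822
beam 2: φ=0°, α=210°
  dir = (cos 210°, sin 210°) = (-0.8660, -0.5000); from cell (6,6)
  next x-line at t=0.5196, next y-line at t=0.7400; Δt_x=1.1547, Δt_y=2.0000
    x: enter (5,6) at t=0.5196
    y: enter (5,5) at t=0.7400
    x: enter (4,5) at t=1.6743
    y: enter (4,4) at t=2.7400
    x: enter (3,4) at t=2.8290
    x: enter (2,4) at t=3.9837
    y: enter (2,3) at t=4.7400
    x: enter (1,3) at t=5.1384
    x: enter (0,3) at t=6.2931 ← occupied
  → r_2 = 6.2931
beam 3: φ=90°, α=300°
  dir = (cos 300°, sin 300°) = (0.5000, -0.8660); from cell (6,6)
  next x-line at t=1.1000, next y-line at t=0.4272; Δt_x=2.0000, Δt_y=1.1547
    y: enter (6,5) at t=0.4272 ← occupied
  → r_3 = 0.4272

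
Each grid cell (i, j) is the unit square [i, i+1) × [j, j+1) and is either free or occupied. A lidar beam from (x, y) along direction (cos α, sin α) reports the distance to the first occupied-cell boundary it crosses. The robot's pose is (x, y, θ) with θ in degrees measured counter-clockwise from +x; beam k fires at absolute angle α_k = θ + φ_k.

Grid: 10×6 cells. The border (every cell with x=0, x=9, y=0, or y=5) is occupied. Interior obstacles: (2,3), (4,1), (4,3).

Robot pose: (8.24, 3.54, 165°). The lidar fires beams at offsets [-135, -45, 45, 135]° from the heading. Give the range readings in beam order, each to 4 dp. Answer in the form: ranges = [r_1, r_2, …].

beam 1: φ=-135°, α=30°
  d=(0.8660,0.5000)  start (8,3)  tX=0.8776 tY=0.9200  stride 1/|dx|=1.1547 1/|dy|=2.0000
    cross x-line → (9,3), t=0.8776 (wall)
  → r_1 = 0.8776
beam 2: φ=-45°, α=120°
  d=(-0.5000,0.8660)  start (8,3)  tX=0.4800 tY=0.5312  stride 1/|dx|=2.0000 1/|dy|=1.1547
    cross x-line → (7,3), t=0.4800
    cross y-line → (7,4), t=0.5312
    cross y-line → (7,5), t=1.6859 (wall)
  → r_2 = 1.6859
beam 3: φ=45°, α=210°
  d=(-0.8660,-0.5000)  start (8,3)  tX=0.2771 tY=1.0800  stride 1/|dx|=1.1547 1/|dy|=2.0000
    cross x-line → (7,3), t=0.2771
    cross y-line → (7,2), t=1.0800
    cross x-line → (6,2), t=1.4318
    cross x-line → (5,2), t=2.5865
    cross y-line → (5,1), t=3.0800
    cross x-line → (4,1), t=3.7412 (wall)
  → r_3 = 3.7412
beam 4: φ=135°, α=300°
  d=(0.5000,-0.8660)  start (8,3)  tX=1.5200 tY=0.6235  stride 1/|dx|=2.0000 1/|dy|=1.1547
    cross y-line → (8,2), t=0.6235
    cross x-line → (9,2), t=1.5200 (wall)
  → r_4 = 1.5200

ranges = [0.8776, 1.6859, 3.7412, 1.5200]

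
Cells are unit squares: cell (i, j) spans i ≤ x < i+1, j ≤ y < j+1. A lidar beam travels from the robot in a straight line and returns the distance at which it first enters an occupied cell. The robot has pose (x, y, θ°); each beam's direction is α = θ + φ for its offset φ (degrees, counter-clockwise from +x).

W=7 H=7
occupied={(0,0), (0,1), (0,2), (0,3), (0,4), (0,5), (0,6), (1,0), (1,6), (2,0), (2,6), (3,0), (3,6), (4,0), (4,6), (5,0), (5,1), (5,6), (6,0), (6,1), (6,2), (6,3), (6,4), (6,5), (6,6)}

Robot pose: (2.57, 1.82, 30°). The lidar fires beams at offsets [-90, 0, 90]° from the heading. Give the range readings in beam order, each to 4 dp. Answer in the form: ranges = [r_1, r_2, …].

ranges = [0.9469, 3.9606, 3.1400]

beam 1: φ=-90°, α=300°
  cosα=0.5000 sinα=-0.8660 | (2,1) | tMaxX 0.8600 tMaxY 0.9469 | tΔX 2.0000 tΔY 1.1547
    t=0.8600 [x] (3,1)
    t=0.9469 [y] (3,0) — stop
  → r_1 = 0.9469
beam 2: φ=0°, α=30°
  cosα=0.8660 sinα=0.5000 | (2,1) | tMaxX 0.4965 tMaxY 0.3600 | tΔX 1.1547 tΔY 2.0000
    t=0.3600 [y] (2,2)
    t=0.4965 [x] (3,2)
    t=1.6512 [x] (4,2)
    t=2.3600 [y] (4,3)
    t=2.8059 [x] (5,3)
    t=3.9606 [x] (6,3) — stop
  → r_2 = 3.9606
beam 3: φ=90°, α=120°
  cosα=-0.5000 sinα=0.8660 | (2,1) | tMaxX 1.1400 tMaxY 0.2078 | tΔX 2.0000 tΔY 1.1547
    t=0.2078 [y] (2,2)
    t=1.1400 [x] (1,2)
    t=1.3625 [y] (1,3)
    t=2.5172 [y] (1,4)
    t=3.1400 [x] (0,4) — stop
  → r_3 = 3.1400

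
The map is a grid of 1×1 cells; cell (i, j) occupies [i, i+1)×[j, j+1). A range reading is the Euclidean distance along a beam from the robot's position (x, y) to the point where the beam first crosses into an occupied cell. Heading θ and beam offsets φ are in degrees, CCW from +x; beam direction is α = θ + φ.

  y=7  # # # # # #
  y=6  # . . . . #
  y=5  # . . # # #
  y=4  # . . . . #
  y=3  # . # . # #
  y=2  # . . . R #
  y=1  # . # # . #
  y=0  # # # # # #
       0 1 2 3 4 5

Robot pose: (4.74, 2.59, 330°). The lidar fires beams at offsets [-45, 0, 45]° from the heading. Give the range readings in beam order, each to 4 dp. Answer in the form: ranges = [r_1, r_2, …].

beam 1: φ=-45°, α=285°
  direction (0.2588, -0.9659); cell (4,2); t to first gridline: x 1.0046, y 0.6108 (then +3.8637 / +1.0353)
    (4,1) via y @ 0.6108
    (5,1) via x @ 1.0046  # hit
  → r_1 = 1.0046
beam 2: φ=0°, α=330°
  direction (0.8660, -0.5000); cell (4,2); t to first gridline: x 0.3002, y 1.1800 (then +1.1547 / +2.0000)
    (5,2) via x @ 0.3002  # hit
  → r_2 = 0.3002
beam 3: φ=45°, α=15°
  direction (0.9659, 0.2588); cell (4,2); t to first gridline: x 0.2692, y 1.5841 (then +1.0353 / +3.8637)
    (5,2) via x @ 0.2692  # hit
  → r_3 = 0.2692

ranges = [1.0046, 0.3002, 0.2692]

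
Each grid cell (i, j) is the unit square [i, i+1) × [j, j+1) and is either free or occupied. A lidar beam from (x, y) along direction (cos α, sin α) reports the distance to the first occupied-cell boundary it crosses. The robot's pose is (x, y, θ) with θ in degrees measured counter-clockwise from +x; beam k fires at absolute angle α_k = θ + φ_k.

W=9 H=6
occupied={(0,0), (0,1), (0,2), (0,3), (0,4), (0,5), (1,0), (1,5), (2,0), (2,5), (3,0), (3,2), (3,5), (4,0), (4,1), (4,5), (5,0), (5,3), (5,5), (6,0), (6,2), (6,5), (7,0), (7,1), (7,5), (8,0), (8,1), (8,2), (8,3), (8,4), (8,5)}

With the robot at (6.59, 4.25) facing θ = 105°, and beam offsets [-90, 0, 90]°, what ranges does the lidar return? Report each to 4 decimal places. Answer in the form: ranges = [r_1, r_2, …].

ranges = [1.4597, 0.7765, 0.9659]

beam 1: φ=-90°, α=15°
  d=(0.9659,0.2588)  start (6,4)  tX=0.4245 tY=2.8978  stride 1/|dx|=1.0353 1/|dy|=3.8637
    cross x-line → (7,4), t=0.4245
    cross x-line → (8,4), t=1.4597 (wall)
  → r_1 = 1.4597
beam 2: φ=0°, α=105°
  d=(-0.2588,0.9659)  start (6,4)  tX=2.2796 tY=0.7765  stride 1/|dx|=3.8637 1/|dy|=1.0353
    cross y-line → (6,5), t=0.7765 (wall)
  → r_2 = 0.7765
beam 3: φ=90°, α=195°
  d=(-0.9659,-0.2588)  start (6,4)  tX=0.6108 tY=0.9659  stride 1/|dx|=1.0353 1/|dy|=3.8637
    cross x-line → (5,4), t=0.6108
    cross y-line → (5,3), t=0.9659 (wall)
  → r_3 = 0.9659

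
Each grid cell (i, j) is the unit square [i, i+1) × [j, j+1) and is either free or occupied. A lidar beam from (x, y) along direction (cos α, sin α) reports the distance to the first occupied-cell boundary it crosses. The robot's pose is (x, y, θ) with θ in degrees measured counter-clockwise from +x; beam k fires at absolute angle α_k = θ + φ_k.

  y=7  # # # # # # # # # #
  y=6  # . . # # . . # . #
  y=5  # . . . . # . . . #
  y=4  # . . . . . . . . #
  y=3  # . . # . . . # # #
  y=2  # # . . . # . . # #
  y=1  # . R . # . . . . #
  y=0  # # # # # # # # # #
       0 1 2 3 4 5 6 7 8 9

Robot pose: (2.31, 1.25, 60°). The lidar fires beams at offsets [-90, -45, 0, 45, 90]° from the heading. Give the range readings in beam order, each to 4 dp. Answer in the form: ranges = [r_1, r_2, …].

ranges = [0.5000, 1.7496, 2.0207, 1.1977, 1.5000]

beam 1: φ=-90°, α=330°
  direction (0.8660, -0.5000); cell (2,1); t to first gridline: x 0.7967, y 0.5000 (then +1.1547 / +2.0000)
    (2,0) via y @ 0.5000  # hit
  → r_1 = 0.5000
beam 2: φ=-45°, α=15°
  direction (0.9659, 0.2588); cell (2,1); t to first gridline: x 0.7143, y 2.8978 (then +1.0353 / +3.8637)
    (3,1) via x @ 0.7143
    (4,1) via x @ 1.7496  # hit
  → r_2 = 1.7496
beam 3: φ=0°, α=60°
  direction (0.5000, 0.8660); cell (2,1); t to first gridline: x 1.3800, y 0.8660 (then +2.0000 / +1.1547)
    (2,2) via y @ 0.8660
    (3,2) via x @ 1.3800
    (3,3) via y @ 2.0207  # hit
  → r_3 = 2.0207
beam 4: φ=45°, α=105°
  direction (-0.2588, 0.9659); cell (2,1); t to first gridline: x 1.1977, y 0.7765 (then +3.8637 / +1.0353)
    (2,2) via y @ 0.7765
    (1,2) via x @ 1.1977  # hit
  → r_4 = 1.1977
beam 5: φ=90°, α=150°
  direction (-0.8660, 0.5000); cell (2,1); t to first gridline: x 0.3580, y 1.5000 (then +1.1547 / +2.0000)
    (1,1) via x @ 0.3580
    (1,2) via y @ 1.5000  # hit
  → r_5 = 1.5000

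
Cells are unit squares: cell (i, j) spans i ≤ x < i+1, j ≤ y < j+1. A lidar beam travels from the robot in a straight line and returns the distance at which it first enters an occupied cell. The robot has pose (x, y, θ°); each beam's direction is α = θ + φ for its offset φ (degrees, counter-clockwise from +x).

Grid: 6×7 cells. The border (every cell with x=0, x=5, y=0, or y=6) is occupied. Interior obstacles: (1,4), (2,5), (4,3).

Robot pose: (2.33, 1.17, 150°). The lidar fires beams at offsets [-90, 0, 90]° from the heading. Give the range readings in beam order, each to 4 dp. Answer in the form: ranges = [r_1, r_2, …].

beam 1: φ=-90°, α=60°
  cosα=0.5000 sinα=0.8660 | (2,1) | tMaxX 1.3400 tMaxY 0.9584 | tΔX 2.0000 tΔY 1.1547
    t=0.9584 [y] (2,2)
    t=1.3400 [x] (3,2)
    t=2.1131 [y] (3,3)
    t=3.2678 [y] (3,4)
    t=3.3400 [x] (4,4)
    t=4.4225 [y] (4,5)
    t=5.3400 [x] (5,5) — stop
  → r_1 = 5.3400
beam 2: φ=0°, α=150°
  cosα=-0.8660 sinα=0.5000 | (2,1) | tMaxX 0.3811 tMaxY 1.6600 | tΔX 1.1547 tΔY 2.0000
    t=0.3811 [x] (1,1)
    t=1.5358 [x] (0,1) — stop
  → r_2 = 1.5358
beam 3: φ=90°, α=240°
  cosα=-0.5000 sinα=-0.8660 | (2,1) | tMaxX 0.6600 tMaxY 0.1963 | tΔX 2.0000 tΔY 1.1547
    t=0.1963 [y] (2,0) — stop
  → r_3 = 0.1963

ranges = [5.3400, 1.5358, 0.1963]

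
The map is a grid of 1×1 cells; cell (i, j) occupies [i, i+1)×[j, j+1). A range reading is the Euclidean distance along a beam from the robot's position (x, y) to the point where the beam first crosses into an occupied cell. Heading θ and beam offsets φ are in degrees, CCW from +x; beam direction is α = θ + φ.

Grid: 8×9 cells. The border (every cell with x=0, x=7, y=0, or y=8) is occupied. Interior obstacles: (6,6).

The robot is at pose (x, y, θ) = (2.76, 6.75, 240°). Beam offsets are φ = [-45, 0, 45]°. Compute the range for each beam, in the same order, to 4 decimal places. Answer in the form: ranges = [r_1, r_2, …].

ranges = [1.8221, 3.5200, 5.9528]

beam 1: φ=-45°, α=195°
  d=(-0.9659,-0.2588)  start (2,6)  tX=0.7868 tY=2.8978  stride 1/|dx|=1.0353 1/|dy|=3.8637
    cross x-line → (1,6), t=0.7868
    cross x-line → (0,6), t=1.8221 (wall)
  → r_1 = 1.8221
beam 2: φ=0°, α=240°
  d=(-0.5000,-0.8660)  start (2,6)  tX=1.5200 tY=0.8660  stride 1/|dx|=2.0000 1/|dy|=1.1547
    cross y-line → (2,5), t=0.8660
    cross x-line → (1,5), t=1.5200
    cross y-line → (1,4), t=2.0207
    cross y-line → (1,3), t=3.1754
    cross x-line → (0,3), t=3.5200 (wall)
  → r_2 = 3.5200
beam 3: φ=45°, α=285°
  d=(0.2588,-0.9659)  start (2,6)  tX=0.9273 tY=0.7765  stride 1/|dx|=3.8637 1/|dy|=1.0353
    cross y-line → (2,5), t=0.7765
    cross x-line → (3,5), t=0.9273
    cross y-line → (3,4), t=1.8117
    cross y-line → (3,3), t=2.8470
    cross y-line → (3,2), t=3.8823
    cross x-line → (4,2), t=4.7910
    cross y-line → (4,1), t=4.9176
    cross y-line → (4,0), t=5.9528 (wall)
  → r_3 = 5.9528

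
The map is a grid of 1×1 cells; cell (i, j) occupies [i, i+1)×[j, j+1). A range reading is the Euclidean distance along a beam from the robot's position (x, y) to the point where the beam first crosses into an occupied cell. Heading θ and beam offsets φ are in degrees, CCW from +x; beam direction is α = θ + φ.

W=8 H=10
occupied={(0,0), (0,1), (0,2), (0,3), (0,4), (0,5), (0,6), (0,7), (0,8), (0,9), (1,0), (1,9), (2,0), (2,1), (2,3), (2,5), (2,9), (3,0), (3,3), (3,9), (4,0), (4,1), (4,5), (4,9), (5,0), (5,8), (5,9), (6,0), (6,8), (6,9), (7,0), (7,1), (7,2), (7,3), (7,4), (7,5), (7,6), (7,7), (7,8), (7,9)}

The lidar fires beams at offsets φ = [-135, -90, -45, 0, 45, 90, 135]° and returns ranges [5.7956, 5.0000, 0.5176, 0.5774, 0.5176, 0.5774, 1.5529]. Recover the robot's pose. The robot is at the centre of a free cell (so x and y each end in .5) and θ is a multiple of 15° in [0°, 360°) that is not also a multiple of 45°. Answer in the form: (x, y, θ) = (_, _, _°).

The pose lattice has 40·16 = 640 candidates. Test each by forward raycasting.
  (3.5, 4.5, 330°): beam 1 = 2.5882 ≠ 5.7956 ✗
  (3.5, 1.5, 105°): beam 1 = 0.5774 ≠ 5.7956 ✗
  (1.5, 5.5, 195°): beam 1 = 4.0415 ≠ 5.7956 ✗
  (6.5, 6.5, 330°): beam 1 = 1.9319 ≠ 5.7956 ✗
  …
  (5.5, 1.5, 210°): r_1=5.7956, r_2=5.0000, r_3=0.5176, r_4=0.5774, r_5=0.5176, r_6=0.5774, r_7=1.5529 — all match ✓
Unique over the lattice → pose = (5.5, 1.5, 210°).

(x, y, θ) = (5.5, 1.5, 210°)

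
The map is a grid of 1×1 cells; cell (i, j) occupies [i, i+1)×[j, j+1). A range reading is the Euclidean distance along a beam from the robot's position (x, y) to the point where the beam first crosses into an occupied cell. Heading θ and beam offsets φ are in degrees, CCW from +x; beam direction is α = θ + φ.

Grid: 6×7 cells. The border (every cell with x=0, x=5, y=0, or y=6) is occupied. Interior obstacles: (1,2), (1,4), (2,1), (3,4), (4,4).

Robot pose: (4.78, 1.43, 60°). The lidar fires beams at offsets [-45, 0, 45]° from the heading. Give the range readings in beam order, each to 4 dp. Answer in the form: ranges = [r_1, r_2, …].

beam 1: φ=-45°, α=15°
  direction (0.9659, 0.2588); cell (4,1); t to first gridline: x 0.2278, y 2.2023 (then +1.0353 / +3.8637)
    (5,1) via x @ 0.2278  # hit
  → r_1 = 0.2278
beam 2: φ=0°, α=60°
  direction (0.5000, 0.8660); cell (4,1); t to first gridline: x 0.4400, y 0.6582 (then +2.0000 / +1.1547)
    (5,1) via x @ 0.4400  # hit
  → r_2 = 0.4400
beam 3: φ=45°, α=105°
  direction (-0.2588, 0.9659); cell (4,1); t to first gridline: x 3.0137, y 0.5901 (then +3.8637 / +1.0353)
    (4,2) via y @ 0.5901
    (4,3) via y @ 1.6254
    (4,4) via y @ 2.6607  # hit
  → r_3 = 2.6607

ranges = [0.2278, 0.4400, 2.6607]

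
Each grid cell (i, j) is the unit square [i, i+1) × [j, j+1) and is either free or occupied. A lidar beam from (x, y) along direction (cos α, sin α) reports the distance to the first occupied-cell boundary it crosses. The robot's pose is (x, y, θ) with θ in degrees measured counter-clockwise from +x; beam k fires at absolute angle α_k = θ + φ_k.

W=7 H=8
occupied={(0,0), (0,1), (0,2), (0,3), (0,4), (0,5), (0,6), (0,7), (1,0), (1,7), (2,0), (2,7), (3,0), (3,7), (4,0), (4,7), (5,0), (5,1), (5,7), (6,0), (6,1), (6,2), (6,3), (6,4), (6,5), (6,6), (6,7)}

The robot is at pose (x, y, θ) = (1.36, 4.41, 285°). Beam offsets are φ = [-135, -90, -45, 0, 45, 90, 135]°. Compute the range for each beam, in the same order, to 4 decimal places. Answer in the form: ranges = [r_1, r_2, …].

beam 1: φ=-135°, α=150°
  cosα=-0.8660 sinα=0.5000 | (1,4) | tMaxX 0.4157 tMaxY 1.1800 | tΔX 1.1547 tΔY 2.0000
    t=0.4157 [x] (0,4) — stop
  → r_1 = 0.4157
beam 2: φ=-90°, α=195°
  cosα=-0.9659 sinα=-0.2588 | (1,4) | tMaxX 0.3727 tMaxY 1.5841 | tΔX 1.0353 tΔY 3.8637
    t=0.3727 [x] (0,4) — stop
  → r_2 = 0.3727
beam 3: φ=-45°, α=240°
  cosα=-0.5000 sinα=-0.8660 | (1,4) | tMaxX 0.7200 tMaxY 0.4734 | tΔX 2.0000 tΔY 1.1547
    t=0.4734 [y] (1,3)
    t=0.7200 [x] (0,3) — stop
  → r_3 = 0.7200
beam 4: φ=0°, α=285°
  cosα=0.2588 sinα=-0.9659 | (1,4) | tMaxX 2.4728 tMaxY 0.4245 | tΔX 3.8637 tΔY 1.0353
    t=0.4245 [y] (1,3)
    t=1.4597 [y] (1,2)
    t=2.4728 [x] (2,2)
    t=2.4950 [y] (2,1)
    t=3.5303 [y] (2,0) — stop
  → r_4 = 3.5303
beam 5: φ=45°, α=330°
  cosα=0.8660 sinα=-0.5000 | (1,4) | tMaxX 0.7390 tMaxY 0.8200 | tΔX 1.1547 tΔY 2.0000
    t=0.7390 [x] (2,4)
    t=0.8200 [y] (2,3)
    t=1.8937 [x] (3,3)
    t=2.8200 [y] (3,2)
    t=3.0484 [x] (4,2)
    t=4.2031 [x] (5,2)
    t=4.8200 [y] (5,1) — stop
  → r_5 = 4.8200
beam 6: φ=90°, α=15°
  cosα=0.9659 sinα=0.2588 | (1,4) | tMaxX 0.6626 tMaxY 2.2796 | tΔX 1.0353 tΔY 3.8637
    t=0.6626 [x] (2,4)
    t=1.6979 [x] (3,4)
    t=2.2796 [y] (3,5)
    t=2.7331 [x] (4,5)
    t=3.7684 [x] (5,5)
    t=4.8037 [x] (6,5) — stop
  → r_6 = 4.8037
beam 7: φ=135°, α=60°
  cosα=0.5000 sinα=0.8660 | (1,4) | tMaxX 1.2800 tMaxY 0.6813 | tΔX 2.0000 tΔY 1.1547
    t=0.6813 [y] (1,5)
    t=1.2800 [x] (2,5)
    t=1.8360 [y] (2,6)
    t=2.9907 [y] (2,7) — stop
  → r_7 = 2.9907

ranges = [0.4157, 0.3727, 0.7200, 3.5303, 4.8200, 4.8037, 2.9907]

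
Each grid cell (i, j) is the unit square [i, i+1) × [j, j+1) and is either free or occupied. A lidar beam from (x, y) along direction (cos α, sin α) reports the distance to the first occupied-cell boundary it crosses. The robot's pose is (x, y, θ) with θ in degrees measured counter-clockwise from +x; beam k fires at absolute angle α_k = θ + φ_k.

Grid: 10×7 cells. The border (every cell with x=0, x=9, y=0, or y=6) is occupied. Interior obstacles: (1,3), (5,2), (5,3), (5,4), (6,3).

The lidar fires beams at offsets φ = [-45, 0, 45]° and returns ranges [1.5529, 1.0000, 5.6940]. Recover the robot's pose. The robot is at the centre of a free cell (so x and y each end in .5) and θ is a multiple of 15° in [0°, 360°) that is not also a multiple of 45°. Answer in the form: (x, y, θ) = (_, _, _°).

Candidates: 35 free-cell centres × 16 headings = 560 poses. Raycast each; keep the one whose scan matches to 4 dp.
  (1.5, 1.5, 300°): beam 1 = 0.5176 ≠ 1.5529 ✗
  (4.5, 3.5, 150°): beam 1 = 2.5882 ≠ 1.5529 ✗
  (7.5, 1.5, 210°): beam 1 = 1.9319 ≠ 1.5529 ✗
  …
  (6.5, 1.5, 120°): r_1=1.5529, r_2=1.0000, r_3=5.6940 — all match ✓
No second candidate reproduces the full scan.

(x, y, θ) = (6.5, 1.5, 120°)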